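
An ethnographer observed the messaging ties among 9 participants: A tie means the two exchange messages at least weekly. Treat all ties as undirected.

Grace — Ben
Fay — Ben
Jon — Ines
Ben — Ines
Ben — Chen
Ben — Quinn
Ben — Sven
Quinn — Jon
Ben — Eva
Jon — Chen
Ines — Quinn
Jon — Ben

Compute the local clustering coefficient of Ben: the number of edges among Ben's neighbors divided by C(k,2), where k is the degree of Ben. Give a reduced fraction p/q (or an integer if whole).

Ben's neighbors: Chen, Eva, Fay, Grace, Ines, Jon, Quinn, and Sven (k = 8).
Possible neighbor pairs: C(8,2) = 28. Edges among them: Chen–Jon, Ines–Jon, Ines–Quinn, Jon–Quinn → e = 4.
Clustering(Ben) = 4/28 = 1/7.

1/7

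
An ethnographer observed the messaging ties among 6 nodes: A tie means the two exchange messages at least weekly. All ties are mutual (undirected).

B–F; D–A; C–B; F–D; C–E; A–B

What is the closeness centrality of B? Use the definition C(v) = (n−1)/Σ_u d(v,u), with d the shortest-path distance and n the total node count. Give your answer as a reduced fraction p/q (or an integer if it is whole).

Distances from B: A:1, C:1, D:2, E:2, F:1. Sum = 7.
n = 6, so closeness = 5/7.

5/7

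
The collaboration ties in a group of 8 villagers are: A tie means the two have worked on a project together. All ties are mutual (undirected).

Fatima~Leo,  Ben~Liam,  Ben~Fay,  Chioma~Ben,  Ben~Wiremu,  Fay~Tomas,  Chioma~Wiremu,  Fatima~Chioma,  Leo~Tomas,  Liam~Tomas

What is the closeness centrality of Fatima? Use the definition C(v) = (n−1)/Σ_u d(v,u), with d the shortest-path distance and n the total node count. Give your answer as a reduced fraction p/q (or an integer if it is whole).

1/2

Distances from Fatima: Ben:2, Chioma:1, Fay:3, Leo:1, Liam:3, Tomas:2, Wiremu:2. Sum = 14.
n = 8, so closeness = 7/14 = 1/2.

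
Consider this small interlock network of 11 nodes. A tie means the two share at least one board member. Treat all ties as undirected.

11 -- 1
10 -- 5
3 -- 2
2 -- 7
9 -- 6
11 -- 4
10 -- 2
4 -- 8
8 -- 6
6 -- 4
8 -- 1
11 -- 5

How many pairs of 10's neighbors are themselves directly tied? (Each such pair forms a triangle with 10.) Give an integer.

0

10's neighbors are 2 and 5, but none of them are tied to each other, so no triangle contains 10.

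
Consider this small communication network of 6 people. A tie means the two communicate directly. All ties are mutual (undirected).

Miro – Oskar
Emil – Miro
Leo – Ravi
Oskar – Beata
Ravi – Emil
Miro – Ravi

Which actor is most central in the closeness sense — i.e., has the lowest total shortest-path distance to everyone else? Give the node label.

Farness (sum of distances to all others) for each node — Beata:13, Emil:9, Leo:12, Miro:7, Oskar:9, Ravi:8.
The smallest farness is 7, for Miro, so Miro has the highest closeness.

Miro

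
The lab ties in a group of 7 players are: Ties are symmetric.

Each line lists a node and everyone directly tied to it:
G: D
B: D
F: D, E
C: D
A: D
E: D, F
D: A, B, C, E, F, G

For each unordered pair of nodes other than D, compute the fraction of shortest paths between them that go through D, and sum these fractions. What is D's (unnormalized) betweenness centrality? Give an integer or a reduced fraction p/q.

14

Pairs whose geodesics pass through D — E–G: 1; E–A: 1; E–B: 1; E–C: 1; F–G: 1; F–A: 1; F–B: 1; F–C: 1; G–A: 1; G–B: 1; G–C: 1; A–B: 1; A–C: 1; B–C: 1.
All other pairs contribute 0.
Summing the contributions gives betweenness(D) = 14.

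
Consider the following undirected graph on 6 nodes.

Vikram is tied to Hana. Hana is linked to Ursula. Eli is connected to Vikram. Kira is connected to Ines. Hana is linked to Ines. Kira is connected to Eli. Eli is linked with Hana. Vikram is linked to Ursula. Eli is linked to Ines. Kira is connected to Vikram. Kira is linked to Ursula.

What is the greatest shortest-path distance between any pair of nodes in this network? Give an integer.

2

Eccentricity of each node (its greatest distance to any other): Eli:2, Hana:2, Ines:2, Kira:2, Ursula:2, Vikram:2.
The maximum eccentricity is 2, realized for instance by the pair Ursula–Ines via Ursula – Hana – Ines. So the diameter is 2.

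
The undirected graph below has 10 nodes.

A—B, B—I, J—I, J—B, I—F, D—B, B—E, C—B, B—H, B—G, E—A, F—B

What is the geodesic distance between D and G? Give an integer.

One shortest route is D – B – G, which uses 2 edges, and D and G are not directly tied, so nothing shorter exists. So d(D,G) = 2.

2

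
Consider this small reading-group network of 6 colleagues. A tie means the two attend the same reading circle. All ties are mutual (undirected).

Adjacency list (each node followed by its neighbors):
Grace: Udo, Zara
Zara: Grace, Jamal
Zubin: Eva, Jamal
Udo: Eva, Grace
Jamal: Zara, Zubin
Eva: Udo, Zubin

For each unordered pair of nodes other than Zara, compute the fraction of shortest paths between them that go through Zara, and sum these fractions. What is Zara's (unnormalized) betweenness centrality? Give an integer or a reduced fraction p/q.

2

Pairs whose geodesics pass through Zara — Zubin–Grace: 1/2; Jamal–Grace: 1; Jamal–Udo: 1/2.
All other pairs contribute 0.
Summing the contributions gives betweenness(Zara) = 2.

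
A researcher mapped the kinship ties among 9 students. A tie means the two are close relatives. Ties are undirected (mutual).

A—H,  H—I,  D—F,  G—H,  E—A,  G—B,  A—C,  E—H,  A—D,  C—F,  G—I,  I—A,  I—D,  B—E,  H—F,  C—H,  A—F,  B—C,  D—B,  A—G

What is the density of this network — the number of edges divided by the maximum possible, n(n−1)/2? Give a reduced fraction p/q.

There are 20 edges and 9 nodes, so the maximum possible is C(9,2) = 36.
Density = 20/36 = 5/9.

5/9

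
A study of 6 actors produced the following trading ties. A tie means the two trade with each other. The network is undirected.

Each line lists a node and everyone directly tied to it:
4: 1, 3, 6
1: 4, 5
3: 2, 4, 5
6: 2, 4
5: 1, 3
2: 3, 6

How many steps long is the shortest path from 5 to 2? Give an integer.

2

One shortest route is 5 – 3 – 2, which uses 2 edges, and 5 and 2 are not directly tied, so nothing shorter exists. So d(5,2) = 2.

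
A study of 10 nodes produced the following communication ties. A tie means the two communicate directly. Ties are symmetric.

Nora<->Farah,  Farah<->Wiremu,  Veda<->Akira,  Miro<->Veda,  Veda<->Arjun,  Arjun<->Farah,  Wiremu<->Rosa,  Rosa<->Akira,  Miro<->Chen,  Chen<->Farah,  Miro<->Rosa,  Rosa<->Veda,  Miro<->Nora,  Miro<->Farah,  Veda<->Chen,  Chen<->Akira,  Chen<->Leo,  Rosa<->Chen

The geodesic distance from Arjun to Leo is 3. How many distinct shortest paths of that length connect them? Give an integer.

2

The shortest distance is 3. The length-3 paths are: Arjun–Farah–Chen–Leo; Arjun–Veda–Chen–Leo.
That gives 2 distinct shortest paths.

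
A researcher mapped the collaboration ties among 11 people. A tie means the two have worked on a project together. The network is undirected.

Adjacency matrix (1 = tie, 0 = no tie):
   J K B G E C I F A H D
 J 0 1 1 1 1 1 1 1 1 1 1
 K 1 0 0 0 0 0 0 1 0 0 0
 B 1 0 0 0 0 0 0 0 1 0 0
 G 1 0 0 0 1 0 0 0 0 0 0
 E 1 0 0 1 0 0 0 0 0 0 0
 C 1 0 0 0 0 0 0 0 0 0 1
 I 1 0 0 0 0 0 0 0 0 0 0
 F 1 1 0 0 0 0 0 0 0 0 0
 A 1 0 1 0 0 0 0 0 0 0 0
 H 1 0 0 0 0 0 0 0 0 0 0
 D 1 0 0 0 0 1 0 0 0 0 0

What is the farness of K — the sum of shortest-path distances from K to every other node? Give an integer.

18

Distances from K: A:2, B:2, C:2, D:2, E:2, F:1, G:2, H:2, I:2, J:1.
Sum = 2 + 2 + 2 + 2 + 2 + 1 + 2 + 2 + 2 + 1 = 18.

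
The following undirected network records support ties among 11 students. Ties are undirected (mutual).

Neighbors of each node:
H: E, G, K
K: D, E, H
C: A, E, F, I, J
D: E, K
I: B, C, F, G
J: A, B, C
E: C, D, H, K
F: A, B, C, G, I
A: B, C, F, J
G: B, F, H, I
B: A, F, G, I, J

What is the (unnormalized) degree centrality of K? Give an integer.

K is directly tied to D, E, and H. That is 3 neighbors, so the degree of K is 3.

3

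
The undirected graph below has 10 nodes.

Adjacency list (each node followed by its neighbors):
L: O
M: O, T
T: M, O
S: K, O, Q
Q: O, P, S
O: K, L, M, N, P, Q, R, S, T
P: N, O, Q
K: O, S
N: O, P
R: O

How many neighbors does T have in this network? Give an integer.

2

T is directly tied to M and O. That is 2 neighbors, so the degree of T is 2.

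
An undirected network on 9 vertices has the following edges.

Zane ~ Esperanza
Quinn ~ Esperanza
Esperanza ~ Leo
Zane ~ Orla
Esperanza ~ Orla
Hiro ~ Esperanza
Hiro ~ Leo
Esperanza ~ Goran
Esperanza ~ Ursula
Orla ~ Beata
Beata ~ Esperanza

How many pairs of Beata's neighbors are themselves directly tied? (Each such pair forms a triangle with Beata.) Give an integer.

1

Beata's neighbors: Esperanza and Orla.
Neighbor pairs that are themselves tied: Beata–Esperanza–Orla. Each forms one triangle with Beata, for 1 in total.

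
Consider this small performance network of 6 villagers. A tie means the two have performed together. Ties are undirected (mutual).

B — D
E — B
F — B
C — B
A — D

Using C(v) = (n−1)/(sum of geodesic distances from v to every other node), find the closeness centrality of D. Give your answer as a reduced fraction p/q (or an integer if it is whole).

Distances from D: A:1, B:1, C:2, E:2, F:2. Sum = 8.
n = 6, so closeness = 5/8.

5/8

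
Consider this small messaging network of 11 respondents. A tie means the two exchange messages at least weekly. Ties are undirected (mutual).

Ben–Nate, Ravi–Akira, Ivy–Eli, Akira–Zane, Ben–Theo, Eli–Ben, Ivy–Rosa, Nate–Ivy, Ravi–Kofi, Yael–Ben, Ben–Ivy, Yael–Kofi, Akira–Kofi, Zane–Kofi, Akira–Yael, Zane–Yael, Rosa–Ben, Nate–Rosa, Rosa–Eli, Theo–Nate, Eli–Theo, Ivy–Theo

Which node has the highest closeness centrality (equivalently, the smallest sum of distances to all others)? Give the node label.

Farness (sum of distances to all others) for each node — Akira:21, Ben:15, Eli:21, Ivy:20, Kofi:21, Nate:21, Ravi:29, Rosa:21, Theo:21, Yael:16, Zane:22.
The smallest farness is 15, for Ben, so Ben has the highest closeness.

Ben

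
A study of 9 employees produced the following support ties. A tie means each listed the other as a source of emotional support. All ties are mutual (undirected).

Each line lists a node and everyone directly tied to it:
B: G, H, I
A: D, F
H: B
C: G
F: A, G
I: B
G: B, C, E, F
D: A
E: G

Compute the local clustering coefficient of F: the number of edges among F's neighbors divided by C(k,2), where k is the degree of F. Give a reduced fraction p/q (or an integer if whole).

F's neighbors: A and G (k = 2).
Possible neighbor pairs: C(2,2) = 1. Edges among them: none → e = 0.
Clustering(F) = 0/1.

0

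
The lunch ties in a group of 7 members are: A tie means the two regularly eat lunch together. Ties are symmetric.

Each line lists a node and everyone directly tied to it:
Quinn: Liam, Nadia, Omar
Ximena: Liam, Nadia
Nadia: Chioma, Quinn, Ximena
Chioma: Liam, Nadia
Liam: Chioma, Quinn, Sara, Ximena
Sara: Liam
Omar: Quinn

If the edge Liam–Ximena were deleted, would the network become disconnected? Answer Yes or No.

Even without that edge, Liam still reaches Ximena via Liam – Chioma – Nadia – Ximena, so the network stays connected. Not a bridge.

No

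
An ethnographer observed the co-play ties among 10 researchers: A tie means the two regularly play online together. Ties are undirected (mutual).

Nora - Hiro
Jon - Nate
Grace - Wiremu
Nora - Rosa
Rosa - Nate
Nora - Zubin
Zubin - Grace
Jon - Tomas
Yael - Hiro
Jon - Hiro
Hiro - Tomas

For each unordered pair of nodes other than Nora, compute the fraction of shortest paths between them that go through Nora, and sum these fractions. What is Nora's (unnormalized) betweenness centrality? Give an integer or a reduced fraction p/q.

41/2

Pairs whose geodesics pass through Nora — Grace–Tomas: 1; Grace–Rosa: 1; Grace–Jon: 1; Grace–Nate: 1; Grace–Yael: 1; Grace–Hiro: 1; Tomas–Rosa: 1/2; Tomas–Wiremu: 1; Tomas–Zubin: 1; Rosa–Yael: 1; Rosa–Hiro: 1; Rosa–Wiremu: 1; Rosa–Zubin: 1; Jon–Wiremu: 1 … (+7 more pairs).
All other pairs contribute 0.
Summing the contributions gives betweenness(Nora) = 41/2.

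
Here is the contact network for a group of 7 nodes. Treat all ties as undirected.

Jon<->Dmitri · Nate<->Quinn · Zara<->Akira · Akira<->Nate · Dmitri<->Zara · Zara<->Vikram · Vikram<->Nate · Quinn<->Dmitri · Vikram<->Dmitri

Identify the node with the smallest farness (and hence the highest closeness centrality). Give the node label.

Farness (sum of distances to all others) for each node — Akira:11, Dmitri:8, Jon:13, Nate:10, Quinn:10, Vikram:9, Zara:9.
The smallest farness is 8, for Dmitri, so Dmitri has the highest closeness.

Dmitri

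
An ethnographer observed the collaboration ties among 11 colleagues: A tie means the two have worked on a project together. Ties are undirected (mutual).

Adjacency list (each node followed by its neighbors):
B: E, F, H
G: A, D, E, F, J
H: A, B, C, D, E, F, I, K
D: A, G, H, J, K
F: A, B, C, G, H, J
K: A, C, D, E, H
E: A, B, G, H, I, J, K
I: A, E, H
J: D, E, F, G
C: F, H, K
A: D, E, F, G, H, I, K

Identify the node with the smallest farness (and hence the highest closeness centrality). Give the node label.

Farness (sum of distances to all others) for each node — A:13, B:17, C:17, D:15, E:13, F:14, G:15, H:12, I:17, J:16, K:15.
The smallest farness is 12, for H, so H has the highest closeness.

H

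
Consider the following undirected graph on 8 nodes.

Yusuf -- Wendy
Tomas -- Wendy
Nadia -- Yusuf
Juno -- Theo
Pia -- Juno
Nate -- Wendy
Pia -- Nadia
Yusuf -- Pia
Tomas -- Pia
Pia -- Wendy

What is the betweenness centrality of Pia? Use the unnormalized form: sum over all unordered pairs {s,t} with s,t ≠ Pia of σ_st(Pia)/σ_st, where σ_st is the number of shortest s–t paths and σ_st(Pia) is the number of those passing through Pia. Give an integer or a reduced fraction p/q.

Pairs whose geodesics pass through Pia — Tomas–Juno: 1; Tomas–Theo: 1; Tomas–Nadia: 1; Tomas–Yusuf: 1/2; Nate–Juno: 1; Nate–Theo: 1; Nate–Nadia: 1/2; Wendy–Juno: 1; Wendy–Theo: 1; Wendy–Nadia: 1/2; Juno–Nadia: 1; Juno–Yusuf: 1; Theo–Nadia: 1; Theo–Yusuf: 1.
All other pairs contribute 0.
Summing the contributions gives betweenness(Pia) = 25/2.

25/2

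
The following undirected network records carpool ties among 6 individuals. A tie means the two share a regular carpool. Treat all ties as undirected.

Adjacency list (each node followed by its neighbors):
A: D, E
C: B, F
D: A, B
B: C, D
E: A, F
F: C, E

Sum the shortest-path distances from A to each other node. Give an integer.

Distances from A: B:2, C:3, D:1, E:1, F:2.
Sum = 2 + 3 + 1 + 1 + 2 = 9.

9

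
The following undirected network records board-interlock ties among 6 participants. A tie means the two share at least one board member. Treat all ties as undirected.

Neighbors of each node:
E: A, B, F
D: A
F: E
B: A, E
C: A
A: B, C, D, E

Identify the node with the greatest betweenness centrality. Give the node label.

A

Unnormalized betweenness of each node: A:7, B:0, C:0, D:0, E:4, F:0.
A has the largest value, 7, making it the main broker — the node through which the most shortest paths run.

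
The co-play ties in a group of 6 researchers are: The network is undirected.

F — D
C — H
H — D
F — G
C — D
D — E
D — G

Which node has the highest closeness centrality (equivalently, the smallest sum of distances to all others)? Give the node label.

Farness (sum of distances to all others) for each node — C:8, D:5, E:9, F:8, G:8, H:8.
The smallest farness is 5, for D, so D has the highest closeness.

D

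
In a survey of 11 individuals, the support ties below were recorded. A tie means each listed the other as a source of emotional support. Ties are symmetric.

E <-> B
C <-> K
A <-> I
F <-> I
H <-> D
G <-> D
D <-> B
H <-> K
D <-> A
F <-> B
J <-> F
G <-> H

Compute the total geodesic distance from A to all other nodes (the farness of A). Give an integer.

23

Distances from A: B:2, C:4, D:1, E:3, F:2, G:2, H:2, I:1, J:3, K:3.
Sum = 2 + 4 + 1 + 3 + 2 + 2 + 2 + 1 + 3 + 3 = 23.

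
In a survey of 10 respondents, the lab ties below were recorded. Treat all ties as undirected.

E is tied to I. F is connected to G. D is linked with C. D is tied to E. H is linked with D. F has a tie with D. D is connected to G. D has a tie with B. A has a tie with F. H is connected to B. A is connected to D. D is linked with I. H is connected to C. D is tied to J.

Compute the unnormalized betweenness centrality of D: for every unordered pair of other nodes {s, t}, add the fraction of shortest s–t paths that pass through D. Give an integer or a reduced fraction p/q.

30

Pairs whose geodesics pass through D — I–H: 1; I–A: 1; I–G: 1; I–J: 1; I–C: 1; I–F: 1; I–B: 1; H–A: 1; H–G: 1; H–E: 1; H–J: 1; H–F: 1; A–G: 1/2; A–E: 1 … (+17 more pairs).
All other pairs contribute 0.
Summing the contributions gives betweenness(D) = 30.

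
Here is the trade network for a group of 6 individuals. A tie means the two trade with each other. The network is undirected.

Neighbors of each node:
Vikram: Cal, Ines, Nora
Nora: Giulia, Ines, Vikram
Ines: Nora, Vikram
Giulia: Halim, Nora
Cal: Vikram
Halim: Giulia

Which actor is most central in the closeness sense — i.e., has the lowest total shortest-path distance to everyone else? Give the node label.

Nora

Farness (sum of distances to all others) for each node — Cal:12, Giulia:9, Halim:13, Ines:9, Nora:7, Vikram:8.
The smallest farness is 7, for Nora, so Nora has the highest closeness.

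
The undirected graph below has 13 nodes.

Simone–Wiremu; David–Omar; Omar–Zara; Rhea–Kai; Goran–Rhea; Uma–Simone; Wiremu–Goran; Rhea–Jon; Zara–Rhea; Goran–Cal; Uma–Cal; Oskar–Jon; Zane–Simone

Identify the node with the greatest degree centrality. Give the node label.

Rhea

Degrees — Cal:2, David:1, Goran:3, Jon:2, Kai:1, Omar:2, Oskar:1, Rhea:4, Simone:3, Uma:2, Wiremu:2, Zane:1, Zara:2.
The maximum is 4, attained only by Rhea.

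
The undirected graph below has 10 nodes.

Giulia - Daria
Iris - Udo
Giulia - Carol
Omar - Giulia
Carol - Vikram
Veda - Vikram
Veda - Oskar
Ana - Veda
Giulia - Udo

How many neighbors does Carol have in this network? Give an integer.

Carol is directly tied to Giulia and Vikram. That is 2 neighbors, so the degree of Carol is 2.

2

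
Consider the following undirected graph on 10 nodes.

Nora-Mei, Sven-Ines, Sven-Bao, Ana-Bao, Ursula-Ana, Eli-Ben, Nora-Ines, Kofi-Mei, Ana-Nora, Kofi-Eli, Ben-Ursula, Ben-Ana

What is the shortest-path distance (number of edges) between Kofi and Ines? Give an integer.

3

One shortest route is Kofi – Mei – Nora – Ines, which uses 3 edges, and at distance 2 from Kofi we only reach {Ben, Nora}, which does not include Ines. So d(Kofi,Ines) = 3.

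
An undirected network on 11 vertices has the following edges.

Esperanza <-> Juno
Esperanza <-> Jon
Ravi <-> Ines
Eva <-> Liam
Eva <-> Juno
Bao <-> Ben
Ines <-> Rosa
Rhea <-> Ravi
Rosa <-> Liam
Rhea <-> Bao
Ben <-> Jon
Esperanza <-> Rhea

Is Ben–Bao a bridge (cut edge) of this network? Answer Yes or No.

No

Even without that edge, Ben still reaches Bao via Ben – Jon – Esperanza – Rhea – Bao, so the network stays connected. Not a bridge.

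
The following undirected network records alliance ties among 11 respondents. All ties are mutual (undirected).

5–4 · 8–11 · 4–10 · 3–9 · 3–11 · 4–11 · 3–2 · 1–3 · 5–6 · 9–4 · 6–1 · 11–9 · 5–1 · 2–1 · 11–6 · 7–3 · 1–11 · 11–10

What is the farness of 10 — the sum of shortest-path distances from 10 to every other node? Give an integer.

20

Distances from 10: 1:2, 2:3, 3:2, 4:1, 5:2, 6:2, 7:3, 8:2, 9:2, 11:1.
Sum = 2 + 3 + 2 + 1 + 2 + 2 + 3 + 2 + 2 + 1 = 20.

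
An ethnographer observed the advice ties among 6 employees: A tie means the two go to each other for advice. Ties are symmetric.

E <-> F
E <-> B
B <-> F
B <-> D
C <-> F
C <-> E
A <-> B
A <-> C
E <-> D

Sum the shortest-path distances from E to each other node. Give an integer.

6

Distances from E: A:2, B:1, C:1, D:1, F:1.
Sum = 2 + 1 + 1 + 1 + 1 = 6.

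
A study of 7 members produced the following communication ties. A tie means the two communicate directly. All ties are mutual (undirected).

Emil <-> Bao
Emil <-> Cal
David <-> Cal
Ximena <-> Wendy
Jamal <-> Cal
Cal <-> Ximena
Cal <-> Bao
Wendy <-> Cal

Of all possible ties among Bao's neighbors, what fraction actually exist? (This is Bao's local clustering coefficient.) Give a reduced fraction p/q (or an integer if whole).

Bao's neighbors: Cal and Emil (k = 2).
Possible neighbor pairs: C(2,2) = 1. Edges among them: Cal–Emil → e = 1.
Clustering(Bao) = 1/1.

1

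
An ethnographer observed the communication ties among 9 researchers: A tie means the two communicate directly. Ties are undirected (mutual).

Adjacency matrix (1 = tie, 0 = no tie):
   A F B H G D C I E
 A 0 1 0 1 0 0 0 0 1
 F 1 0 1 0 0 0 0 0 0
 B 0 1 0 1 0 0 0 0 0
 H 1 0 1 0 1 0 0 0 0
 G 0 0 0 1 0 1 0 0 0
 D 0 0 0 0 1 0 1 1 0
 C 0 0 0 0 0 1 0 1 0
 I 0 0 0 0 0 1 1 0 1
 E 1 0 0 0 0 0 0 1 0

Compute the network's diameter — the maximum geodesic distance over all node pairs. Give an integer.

4

Eccentricity of each node (its greatest distance to any other): A:3, B:4, C:4, D:4, E:3, F:4, G:3, H:3, I:4.
The maximum eccentricity is 4, realized for instance by the pair F–D via F – A – H – G – D. So the diameter is 4.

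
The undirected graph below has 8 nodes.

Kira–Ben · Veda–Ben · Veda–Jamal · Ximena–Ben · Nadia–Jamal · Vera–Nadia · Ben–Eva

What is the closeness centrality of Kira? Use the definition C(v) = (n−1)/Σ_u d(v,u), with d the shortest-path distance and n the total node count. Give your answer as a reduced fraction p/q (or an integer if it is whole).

7/19

Distances from Kira: Ben:1, Eva:2, Jamal:3, Nadia:4, Veda:2, Vera:5, Ximena:2. Sum = 19.
n = 8, so closeness = 7/19.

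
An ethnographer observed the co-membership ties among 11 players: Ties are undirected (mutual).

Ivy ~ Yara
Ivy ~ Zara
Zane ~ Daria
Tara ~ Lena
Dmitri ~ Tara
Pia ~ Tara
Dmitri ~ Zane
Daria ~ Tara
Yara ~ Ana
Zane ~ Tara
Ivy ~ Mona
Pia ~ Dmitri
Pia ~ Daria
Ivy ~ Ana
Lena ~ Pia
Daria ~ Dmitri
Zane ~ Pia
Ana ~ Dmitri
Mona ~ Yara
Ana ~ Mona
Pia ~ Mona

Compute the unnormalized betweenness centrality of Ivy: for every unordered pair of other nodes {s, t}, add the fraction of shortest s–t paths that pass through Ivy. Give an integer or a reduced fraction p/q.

Pairs whose geodesics pass through Ivy — Lena–Zara: 1; Daria–Zara: 2/2; Tara–Zara: 2/2; Pia–Zara: 1; Zane–Zara: 2/2; Dmitri–Zara: 1; Ana–Zara: 1; Mona–Zara: 1; Yara–Zara: 1.
All other pairs contribute 0.
Summing the contributions gives betweenness(Ivy) = 9.

9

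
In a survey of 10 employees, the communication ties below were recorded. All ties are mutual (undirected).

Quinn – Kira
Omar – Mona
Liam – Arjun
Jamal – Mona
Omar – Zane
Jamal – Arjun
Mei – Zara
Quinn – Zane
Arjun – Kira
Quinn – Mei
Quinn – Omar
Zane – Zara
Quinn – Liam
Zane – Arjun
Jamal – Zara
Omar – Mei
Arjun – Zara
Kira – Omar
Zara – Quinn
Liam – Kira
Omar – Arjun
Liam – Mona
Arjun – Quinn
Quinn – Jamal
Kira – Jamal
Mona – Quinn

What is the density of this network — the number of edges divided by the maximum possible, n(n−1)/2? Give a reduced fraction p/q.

26/45

There are 26 edges and 10 nodes, so the maximum possible is C(10,2) = 45.
Density = 26/45.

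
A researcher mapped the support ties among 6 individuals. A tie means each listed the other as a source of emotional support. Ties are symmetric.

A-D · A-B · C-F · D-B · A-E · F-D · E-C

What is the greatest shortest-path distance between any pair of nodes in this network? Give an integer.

3

Eccentricity of each node (its greatest distance to any other): A:2, B:3, C:3, D:2, E:2, F:2.
The maximum eccentricity is 3, realized for instance by the pair C–B via C – F – D – B. So the diameter is 3.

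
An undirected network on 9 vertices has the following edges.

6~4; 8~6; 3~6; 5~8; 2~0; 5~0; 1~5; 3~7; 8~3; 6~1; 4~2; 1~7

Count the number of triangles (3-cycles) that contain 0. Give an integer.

0's neighbors are 2 and 5, but none of them are tied to each other, so no triangle contains 0.

0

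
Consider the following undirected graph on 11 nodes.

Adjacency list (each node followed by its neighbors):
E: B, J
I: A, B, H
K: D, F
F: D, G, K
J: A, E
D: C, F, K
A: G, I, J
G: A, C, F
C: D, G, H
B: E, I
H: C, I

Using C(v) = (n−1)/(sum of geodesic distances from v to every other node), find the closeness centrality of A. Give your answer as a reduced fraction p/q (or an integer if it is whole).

10/19

Distances from A: B:2, C:2, D:3, E:2, F:2, G:1, H:2, I:1, J:1, K:3. Sum = 19.
n = 11, so closeness = 10/19.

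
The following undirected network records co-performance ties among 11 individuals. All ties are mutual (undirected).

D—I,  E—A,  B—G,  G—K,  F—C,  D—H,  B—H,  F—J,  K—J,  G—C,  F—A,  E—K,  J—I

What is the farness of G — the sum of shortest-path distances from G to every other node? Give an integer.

20

Distances from G: A:3, B:1, C:1, D:3, E:2, F:2, H:2, I:3, J:2, K:1.
Sum = 3 + 1 + 1 + 3 + 2 + 2 + 2 + 3 + 2 + 1 = 20.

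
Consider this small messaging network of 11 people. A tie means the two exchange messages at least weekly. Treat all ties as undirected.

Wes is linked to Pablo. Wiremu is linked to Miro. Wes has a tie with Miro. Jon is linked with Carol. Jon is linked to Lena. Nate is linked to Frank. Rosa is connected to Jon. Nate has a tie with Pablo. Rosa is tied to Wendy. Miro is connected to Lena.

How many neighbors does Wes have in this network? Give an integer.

Wes is directly tied to Miro and Pablo. That is 2 neighbors, so the degree of Wes is 2.

2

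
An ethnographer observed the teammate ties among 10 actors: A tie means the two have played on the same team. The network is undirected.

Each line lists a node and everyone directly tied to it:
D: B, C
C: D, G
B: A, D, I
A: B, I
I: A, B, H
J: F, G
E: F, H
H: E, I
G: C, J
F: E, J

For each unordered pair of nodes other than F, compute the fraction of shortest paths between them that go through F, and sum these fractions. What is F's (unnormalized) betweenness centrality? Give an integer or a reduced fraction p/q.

13/2

Pairs whose geodesics pass through F — J–E: 1; J–H: 1; J–I: 1; J–A: 1/2; E–C: 1; E–G: 1; H–G: 1.
All other pairs contribute 0.
Summing the contributions gives betweenness(F) = 13/2.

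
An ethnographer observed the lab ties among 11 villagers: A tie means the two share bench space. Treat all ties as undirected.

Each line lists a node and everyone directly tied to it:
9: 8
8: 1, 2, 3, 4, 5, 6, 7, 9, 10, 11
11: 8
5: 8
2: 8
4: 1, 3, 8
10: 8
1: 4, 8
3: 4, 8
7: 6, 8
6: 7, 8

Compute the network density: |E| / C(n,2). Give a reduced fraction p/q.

13/55

There are 13 edges and 11 nodes, so the maximum possible is C(11,2) = 55.
Density = 13/55.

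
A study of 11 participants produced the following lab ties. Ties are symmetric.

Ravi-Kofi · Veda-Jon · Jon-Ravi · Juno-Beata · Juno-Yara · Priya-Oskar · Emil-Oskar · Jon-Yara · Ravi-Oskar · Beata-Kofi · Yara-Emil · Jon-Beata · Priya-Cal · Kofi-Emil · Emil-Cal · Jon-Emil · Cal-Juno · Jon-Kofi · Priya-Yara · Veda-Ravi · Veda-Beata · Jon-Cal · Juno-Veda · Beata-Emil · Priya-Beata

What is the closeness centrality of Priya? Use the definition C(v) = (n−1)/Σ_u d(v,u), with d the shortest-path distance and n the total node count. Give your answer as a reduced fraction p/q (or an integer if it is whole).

Distances from Priya: Beata:1, Cal:1, Emil:2, Jon:2, Juno:2, Kofi:2, Oskar:1, Ravi:2, Veda:2, Yara:1. Sum = 16.
n = 11, so closeness = 10/16 = 5/8.

5/8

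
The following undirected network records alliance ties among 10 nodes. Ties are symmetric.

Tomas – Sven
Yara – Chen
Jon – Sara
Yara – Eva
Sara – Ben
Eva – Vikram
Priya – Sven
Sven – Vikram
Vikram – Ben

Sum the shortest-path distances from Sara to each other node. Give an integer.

Distances from Sara: Ben:1, Chen:5, Eva:3, Jon:1, Priya:4, Sven:3, Tomas:4, Vikram:2, Yara:4.
Sum = 1 + 5 + 3 + 1 + 4 + 3 + 4 + 2 + 4 = 27.

27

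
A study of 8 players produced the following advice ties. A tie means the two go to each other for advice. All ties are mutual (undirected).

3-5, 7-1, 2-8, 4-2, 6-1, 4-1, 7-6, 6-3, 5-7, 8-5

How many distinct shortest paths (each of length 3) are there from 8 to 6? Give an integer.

2

The shortest distance is 3. The length-3 paths are: 8–5–7–6; 8–5–3–6.
That gives 2 distinct shortest paths.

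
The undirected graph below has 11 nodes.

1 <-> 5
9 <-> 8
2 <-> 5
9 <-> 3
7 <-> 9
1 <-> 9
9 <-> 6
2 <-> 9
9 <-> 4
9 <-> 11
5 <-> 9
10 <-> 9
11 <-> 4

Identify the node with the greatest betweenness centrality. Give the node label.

9

Unnormalized betweenness of each node: 1:0, 2:0, 3:0, 4:0, 5:1/2, 6:0, 7:0, 8:0, 9:83/2, 10:0, 11:0.
9 has the largest value, 83/2, making it the main broker — the node through which the most shortest paths run.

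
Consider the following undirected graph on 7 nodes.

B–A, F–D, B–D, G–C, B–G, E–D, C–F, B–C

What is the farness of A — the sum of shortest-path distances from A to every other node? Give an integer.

Distances from A: B:1, C:2, D:2, E:3, F:3, G:2.
Sum = 1 + 2 + 2 + 3 + 3 + 2 = 13.

13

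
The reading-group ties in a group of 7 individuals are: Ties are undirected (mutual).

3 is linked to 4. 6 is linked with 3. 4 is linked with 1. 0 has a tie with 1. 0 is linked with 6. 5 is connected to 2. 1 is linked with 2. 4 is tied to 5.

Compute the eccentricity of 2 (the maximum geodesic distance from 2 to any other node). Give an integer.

Distances from 2: 0:2, 1:1, 3:3, 4:2, 5:1, 6:3.
The largest is 3 (to 3 and 6), so the eccentricity of 2 is 3.

3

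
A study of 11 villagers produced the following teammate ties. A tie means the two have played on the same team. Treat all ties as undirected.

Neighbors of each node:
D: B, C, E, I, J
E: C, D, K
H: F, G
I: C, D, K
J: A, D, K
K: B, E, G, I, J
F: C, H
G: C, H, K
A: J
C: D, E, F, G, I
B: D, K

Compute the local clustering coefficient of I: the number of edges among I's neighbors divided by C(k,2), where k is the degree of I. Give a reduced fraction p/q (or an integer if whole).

1/3

I's neighbors: C, D, and K (k = 3).
Possible neighbor pairs: C(3,2) = 3. Edges among them: C–D → e = 1.
Clustering(I) = 1/3.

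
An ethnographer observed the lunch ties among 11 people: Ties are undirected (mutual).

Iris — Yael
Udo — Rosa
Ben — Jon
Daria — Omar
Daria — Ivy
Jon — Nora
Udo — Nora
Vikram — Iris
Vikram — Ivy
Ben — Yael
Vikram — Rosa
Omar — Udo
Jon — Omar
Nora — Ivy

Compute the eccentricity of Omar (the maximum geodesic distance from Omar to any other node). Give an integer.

Distances from Omar: Ben:2, Daria:1, Iris:4, Ivy:2, Jon:1, Nora:2, Rosa:2, Udo:1, Vikram:3, Yael:3.
The largest is 4 (to Iris), so the eccentricity of Omar is 4.

4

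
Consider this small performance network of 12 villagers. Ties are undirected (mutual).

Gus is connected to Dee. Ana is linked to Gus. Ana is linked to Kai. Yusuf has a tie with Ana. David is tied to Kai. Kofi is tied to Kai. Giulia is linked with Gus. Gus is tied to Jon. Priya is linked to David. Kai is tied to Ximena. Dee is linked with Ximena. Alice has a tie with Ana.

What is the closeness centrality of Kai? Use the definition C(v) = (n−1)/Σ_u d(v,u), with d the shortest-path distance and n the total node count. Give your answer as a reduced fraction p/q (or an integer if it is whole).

11/20

Distances from Kai: Alice:2, Ana:1, David:1, Dee:2, Giulia:3, Gus:2, Jon:3, Kofi:1, Priya:2, Ximena:1, Yusuf:2. Sum = 20.
n = 12, so closeness = 11/20.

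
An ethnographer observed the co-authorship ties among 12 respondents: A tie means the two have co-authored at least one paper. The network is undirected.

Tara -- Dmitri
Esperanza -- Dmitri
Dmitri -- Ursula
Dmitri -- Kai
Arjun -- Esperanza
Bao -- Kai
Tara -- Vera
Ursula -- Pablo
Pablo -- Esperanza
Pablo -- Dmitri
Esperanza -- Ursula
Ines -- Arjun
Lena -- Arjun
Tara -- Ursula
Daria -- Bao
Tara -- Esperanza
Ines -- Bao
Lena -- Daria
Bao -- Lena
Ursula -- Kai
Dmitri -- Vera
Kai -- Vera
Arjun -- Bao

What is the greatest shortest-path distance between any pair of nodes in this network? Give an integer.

Eccentricity of each node (its greatest distance to any other): Arjun:3, Bao:3, Daria:4, Dmitri:3, Esperanza:3, Ines:3, Kai:2, Lena:3, Pablo:4, Tara:4, Ursula:3, Vera:3.
The maximum eccentricity is 4, realized for instance by the pair Tara–Daria via Tara – Dmitri – Kai – Bao – Daria. So the diameter is 4.

4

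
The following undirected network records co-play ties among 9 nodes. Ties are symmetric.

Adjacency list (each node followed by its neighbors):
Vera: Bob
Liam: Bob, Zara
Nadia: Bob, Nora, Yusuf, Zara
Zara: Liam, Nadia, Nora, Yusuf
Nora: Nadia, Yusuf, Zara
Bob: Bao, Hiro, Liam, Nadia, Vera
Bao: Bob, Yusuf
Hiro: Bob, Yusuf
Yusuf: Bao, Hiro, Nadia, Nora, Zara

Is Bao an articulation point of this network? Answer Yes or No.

Even without Bao, every remaining node can still reach every other (the residual graph is connected), so Bao is not a cut vertex.

No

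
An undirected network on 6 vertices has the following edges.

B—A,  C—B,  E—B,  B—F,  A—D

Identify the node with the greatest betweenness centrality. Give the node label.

B

Unnormalized betweenness of each node: A:4, B:9, C:0, D:0, E:0, F:0.
B has the largest value, 9, making it the main broker — the node through which the most shortest paths run.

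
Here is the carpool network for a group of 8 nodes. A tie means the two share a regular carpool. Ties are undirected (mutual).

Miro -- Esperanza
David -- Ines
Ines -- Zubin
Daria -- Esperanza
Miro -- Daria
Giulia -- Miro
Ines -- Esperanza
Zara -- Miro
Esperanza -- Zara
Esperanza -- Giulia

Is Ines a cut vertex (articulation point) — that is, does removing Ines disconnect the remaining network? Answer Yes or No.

Yes

Removing Ines leaves {Daria, Esperanza, Giulia, Miro, and Zara} with no path to {Zubin}, so the network splits into 3 components. Ines is a cut vertex.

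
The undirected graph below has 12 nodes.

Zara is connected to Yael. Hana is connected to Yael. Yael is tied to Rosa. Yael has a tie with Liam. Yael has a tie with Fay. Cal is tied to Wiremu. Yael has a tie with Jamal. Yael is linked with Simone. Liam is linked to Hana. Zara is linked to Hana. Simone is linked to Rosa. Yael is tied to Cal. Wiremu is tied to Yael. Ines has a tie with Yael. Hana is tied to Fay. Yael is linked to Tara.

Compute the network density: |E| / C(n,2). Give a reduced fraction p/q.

There are 16 edges and 12 nodes, so the maximum possible is C(12,2) = 66.
Density = 16/66 = 8/33.

8/33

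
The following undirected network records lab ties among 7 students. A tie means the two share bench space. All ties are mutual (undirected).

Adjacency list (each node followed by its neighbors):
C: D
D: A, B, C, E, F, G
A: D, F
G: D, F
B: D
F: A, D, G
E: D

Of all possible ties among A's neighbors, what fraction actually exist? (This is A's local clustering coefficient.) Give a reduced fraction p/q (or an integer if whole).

A's neighbors: D and F (k = 2).
Possible neighbor pairs: C(2,2) = 1. Edges among them: D–F → e = 1.
Clustering(A) = 1/1.

1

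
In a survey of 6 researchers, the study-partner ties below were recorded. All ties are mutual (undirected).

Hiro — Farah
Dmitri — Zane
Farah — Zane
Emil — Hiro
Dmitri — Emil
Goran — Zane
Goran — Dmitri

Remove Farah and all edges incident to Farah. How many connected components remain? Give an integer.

1

Farah's neighbors (Hiro and Zane) remain reachable from one another through other ties, so the rest of the network stays in one piece.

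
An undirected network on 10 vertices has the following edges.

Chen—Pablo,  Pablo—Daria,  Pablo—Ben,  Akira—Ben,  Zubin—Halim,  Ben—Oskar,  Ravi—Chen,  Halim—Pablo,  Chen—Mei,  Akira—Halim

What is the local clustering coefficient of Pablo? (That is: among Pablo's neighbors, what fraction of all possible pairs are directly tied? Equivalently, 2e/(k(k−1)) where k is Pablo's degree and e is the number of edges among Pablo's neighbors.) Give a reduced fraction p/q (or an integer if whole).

Pablo's neighbors: Ben, Chen, Daria, and Halim (k = 4).
Possible neighbor pairs: C(4,2) = 6. Edges among them: none → e = 0.
Clustering(Pablo) = 0/6 = 0.

0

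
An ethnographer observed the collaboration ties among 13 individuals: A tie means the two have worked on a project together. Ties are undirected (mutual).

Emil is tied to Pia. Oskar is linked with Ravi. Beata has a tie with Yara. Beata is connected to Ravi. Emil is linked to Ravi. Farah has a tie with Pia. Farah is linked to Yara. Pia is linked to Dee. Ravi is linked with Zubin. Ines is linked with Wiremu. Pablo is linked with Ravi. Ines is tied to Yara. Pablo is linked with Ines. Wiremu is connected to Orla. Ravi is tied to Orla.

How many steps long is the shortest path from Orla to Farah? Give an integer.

4

One shortest route is Orla – Ravi – Emil – Pia – Farah, which uses 4 edges, and at distance 3 from Orla we only reach {Pia, Yara}, which does not include Farah. So d(Orla,Farah) = 4.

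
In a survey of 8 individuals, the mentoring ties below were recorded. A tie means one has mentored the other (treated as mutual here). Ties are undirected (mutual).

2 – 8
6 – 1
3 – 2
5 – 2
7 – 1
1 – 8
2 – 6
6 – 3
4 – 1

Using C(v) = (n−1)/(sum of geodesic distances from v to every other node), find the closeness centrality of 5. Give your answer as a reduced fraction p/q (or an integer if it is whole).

Distances from 5: 1:3, 2:1, 3:2, 4:4, 6:2, 7:4, 8:2. Sum = 18.
n = 8, so closeness = 7/18.

7/18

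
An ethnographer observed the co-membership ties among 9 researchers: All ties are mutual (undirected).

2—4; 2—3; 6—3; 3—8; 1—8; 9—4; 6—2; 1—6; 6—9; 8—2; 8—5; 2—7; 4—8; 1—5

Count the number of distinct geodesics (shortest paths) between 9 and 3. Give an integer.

The shortest distance is 2, and the only length-2 path is 9–6–3. So there is exactly 1 shortest path.

1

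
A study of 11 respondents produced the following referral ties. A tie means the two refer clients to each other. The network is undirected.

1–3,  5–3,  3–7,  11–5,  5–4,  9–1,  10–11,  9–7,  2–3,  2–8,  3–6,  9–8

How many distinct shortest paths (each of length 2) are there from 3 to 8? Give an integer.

1

The shortest distance is 2, and the only length-2 path is 3–2–8. So there is exactly 1 shortest path.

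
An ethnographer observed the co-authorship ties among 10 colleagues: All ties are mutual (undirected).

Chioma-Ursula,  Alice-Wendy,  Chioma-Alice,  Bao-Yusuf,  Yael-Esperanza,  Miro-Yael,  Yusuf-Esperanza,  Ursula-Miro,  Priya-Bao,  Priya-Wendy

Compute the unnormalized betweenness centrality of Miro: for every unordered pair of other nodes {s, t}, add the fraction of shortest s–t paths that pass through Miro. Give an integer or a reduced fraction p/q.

Pairs whose geodesics pass through Miro — Yusuf–Chioma: 1/2; Yusuf–Ursula: 1; Bao–Ursula: 1/2; Wendy–Yael: 1/2; Alice–Yael: 1; Alice–Esperanza: 1/2; Chioma–Yael: 1; Chioma–Esperanza: 1; Ursula–Yael: 1; Ursula–Esperanza: 1.
All other pairs contribute 0.
Summing the contributions gives betweenness(Miro) = 8.

8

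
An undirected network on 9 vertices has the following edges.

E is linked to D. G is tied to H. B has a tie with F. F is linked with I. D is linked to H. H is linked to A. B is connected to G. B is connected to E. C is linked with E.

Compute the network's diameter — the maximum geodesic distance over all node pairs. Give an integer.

5

Eccentricity of each node (its greatest distance to any other): A:5, B:3, C:4, D:4, E:3, F:4, G:3, H:4, I:5.
The maximum eccentricity is 5, realized for instance by the pair I–A via I – F – B – G – H – A. So the diameter is 5.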